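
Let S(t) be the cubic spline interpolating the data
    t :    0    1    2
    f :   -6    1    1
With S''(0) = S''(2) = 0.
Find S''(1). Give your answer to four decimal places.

Write σ_i for S''(x_i). With h_i = 1, 1 and divided differences Δ_i = 7, 0, the continuity of S' gives the tridiagonal system
  1·σ_0 + 4·σ_1 + 1·σ_2 = 6(Δ_1 - Δ_0) = -42
Natural end conditions: σ_0 = σ_2 = 0.
Solving: σ_0 = 0, σ_1 = -21/2, σ_2 = 0.

-10.5000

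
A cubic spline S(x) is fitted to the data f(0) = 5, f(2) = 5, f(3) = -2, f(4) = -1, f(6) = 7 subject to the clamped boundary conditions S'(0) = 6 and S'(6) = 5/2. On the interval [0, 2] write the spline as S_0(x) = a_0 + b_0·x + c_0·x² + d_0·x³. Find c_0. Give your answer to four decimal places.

-2.6292

With σ_i denoting the second derivative at x_i, h_i = 2, 1, 1, 2, and Δ_i = (y_(i+1) − y_i)/h_i = 0, -7, 1, 4:
  2·σ_0 + 6·σ_1 + 1·σ_2 = 6(Δ_1 - Δ_0) = -42
  1·σ_1 + 4·σ_2 + 1·σ_3 = 6(Δ_2 - Δ_1) = 48
  1·σ_2 + 6·σ_3 + 2·σ_4 = 6(Δ_3 - Δ_2) = 18
Clamped end conditions give two more equations: 2h_0·σ_0 + h_0·σ_1 = 6(Δ_0 - S'(0)) = -36 and h_3·σ_3 + 2h_3·σ_4 = 6(S'(6) - Δ_3) = -9.
Forward elimination and back-substitution give σ_0 = -631/120, σ_1 = -449/60, σ_2 = 161/12, σ_3 = 109/60, σ_4 = -379/120.
On [0, 2], with S_0(x) = a_0 + b_0·x + c_0·x² + d_0·x³: c_0 = σ_0/2 = -631/240, d_0 = (σ_1 - σ_0)/(6h_0) = -89/480, b_0 = Δ_0 - h_0(2σ_0 + σ_1)/6 = 6.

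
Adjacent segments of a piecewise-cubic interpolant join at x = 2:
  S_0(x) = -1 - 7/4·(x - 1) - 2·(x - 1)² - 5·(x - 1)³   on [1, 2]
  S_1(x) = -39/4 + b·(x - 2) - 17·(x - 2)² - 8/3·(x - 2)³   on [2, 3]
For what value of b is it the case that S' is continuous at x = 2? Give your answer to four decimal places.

-20.7500

S_0'(x) = -7/4 - 4·(x - 1) - 15·(x - 1)², so S_0'(2) = -83/4. On the right, S_1'(2) = b, so b = -83/4.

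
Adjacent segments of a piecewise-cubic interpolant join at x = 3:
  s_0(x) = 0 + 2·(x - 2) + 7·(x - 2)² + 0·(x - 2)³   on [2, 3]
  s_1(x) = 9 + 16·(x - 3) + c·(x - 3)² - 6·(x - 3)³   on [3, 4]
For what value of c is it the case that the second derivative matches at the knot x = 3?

7

s_0''(x) = 14 + 0·(x - 2), so s_0''(3) = 14. On the right, s_1''(3) = 2c, so c = 7.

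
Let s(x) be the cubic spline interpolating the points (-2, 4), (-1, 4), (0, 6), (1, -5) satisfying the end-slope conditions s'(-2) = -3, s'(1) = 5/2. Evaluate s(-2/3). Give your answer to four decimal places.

Write M_i for s''(x_i). With h_i = 1, 1, 1 and divided differences Δ_i = 0, 2, -11, the continuity of s' gives the tridiagonal system
  1·M_0 + 4·M_1 + 1·M_2 = 6(Δ_1 - Δ_0) = 12
  1·M_1 + 4·M_2 + 1·M_3 = 6(Δ_2 - Δ_1) = -78
Clamped end conditions give two more equations: 2h_0·M_0 + h_0·M_1 = 6(Δ_0 - s'(-2)) = 18 and h_2·M_2 + 2h_2·M_3 = 6(s'(1) - Δ_2) = 81.
Solving the tridiagonal system: M_0 = 49/15, M_1 = 172/15, M_2 = -557/15, M_3 = 886/15.
On [-1, 0], s(x) = 4 + 131/30·(x + 1) + 86/15·(x + 1)² - 81/10·(x + 1)³.
With (x + 1) = 1/3: s(-2/3) = 782/135.

5.7926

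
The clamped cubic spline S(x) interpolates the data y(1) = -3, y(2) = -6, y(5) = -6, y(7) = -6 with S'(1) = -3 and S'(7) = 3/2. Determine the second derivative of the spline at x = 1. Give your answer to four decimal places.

Write M_i for S''(x_i). With h_i = 1, 3, 2 and divided differences Δ_i = -3, 0, 0, the continuity of S' gives the tridiagonal system
  1·M_0 + 8·M_1 + 3·M_2 = 6(Δ_1 - Δ_0) = 18
  3·M_1 + 10·M_2 + 2·M_3 = 6(Δ_2 - Δ_1) = 0
Clamped end conditions give two more equations: 2h_0·M_0 + h_0·M_1 = 6(Δ_0 - S'(1)) = 0 and h_2·M_2 + 2h_2·M_3 = 6(S'(7) - Δ_2) = 9.
Hence M_0 = -3/2, M_1 = 3, M_2 = -3/2, M_3 = 3.

-1.5000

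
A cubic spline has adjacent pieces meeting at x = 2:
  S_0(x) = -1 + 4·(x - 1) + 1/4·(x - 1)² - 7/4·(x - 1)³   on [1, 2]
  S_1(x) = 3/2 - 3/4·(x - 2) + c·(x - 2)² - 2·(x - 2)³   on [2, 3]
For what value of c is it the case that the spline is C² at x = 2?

-5

S_0''(x) = 1/2 - 21/2·(x - 1), so S_0''(2) = -10. On the right, S_1''(2) = 2c, so c = -5.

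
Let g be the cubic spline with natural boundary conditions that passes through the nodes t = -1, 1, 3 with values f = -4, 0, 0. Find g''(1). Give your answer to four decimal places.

-1.5000

Let M_i = g''(x_i). Step sizes h_i = 2, 2; slopes of the chords Δ_i = (y_(i+1) - y_i)/h_i = 2, 0.
  2·M_0 + 8·M_1 + 2·M_2 = 6(Δ_1 - Δ_0) = -12
Natural end conditions: M_0 = M_2 = 0.
Solving the tridiagonal system: M_0 = 0, M_1 = -3/2, M_2 = 0.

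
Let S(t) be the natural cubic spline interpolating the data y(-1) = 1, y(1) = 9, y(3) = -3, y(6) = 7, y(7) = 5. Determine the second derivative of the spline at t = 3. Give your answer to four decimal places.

9.9104

Put m_i = S'' at the i-th knot. Here h = (2, 2, 3, 1) and Δ = (4, -6, 10/3, -2), so the interior equations h_(i-1)·m_(i-1) + 2(h_(i-1)+h_i)·m_i + h_i·m_(i+1) = 6(Δ_i − Δ_(i-1)) read
  2·m_0 + 8·m_1 + 2·m_2 = 6(Δ_1 - Δ_0) = -60
  2·m_1 + 10·m_2 + 3·m_3 = 6(Δ_2 - Δ_1) = 56
  3·m_2 + 8·m_3 + 1·m_4 = 6(Δ_3 - Δ_2) = -32
Natural end conditions: m_0 = m_4 = 0.
Solving: m_0 = 0, m_1 = -1337/134, m_2 = 664/67, m_3 = -517/67, m_4 = 0.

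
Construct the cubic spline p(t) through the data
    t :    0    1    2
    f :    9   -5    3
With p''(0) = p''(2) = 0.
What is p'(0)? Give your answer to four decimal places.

Let m_i = p''(x_i). Step sizes h_i = 1, 1; slopes of the chords Δ_i = (y_(i+1) - y_i)/h_i = -14, 8.
  1·m_0 + 4·m_1 + 1·m_2 = 6(Δ_1 - Δ_0) = 132
Natural end conditions: m_0 = m_2 = 0.
Forward elimination and back-substitution give m_0 = 0, m_1 = 33, m_2 = 0.
On [0, 1], p'(t) = b_0 + 2c_0·t + 3d_0·t² with b_0 = Δ_0 - h_0(2m_0 + m_1)/6 = -39/2, c_0 = m_0/2 = 0, d_0 = (m_1 - m_0)/(6h_0) = 11/2. So p'(0) = -39/2.

-19.5000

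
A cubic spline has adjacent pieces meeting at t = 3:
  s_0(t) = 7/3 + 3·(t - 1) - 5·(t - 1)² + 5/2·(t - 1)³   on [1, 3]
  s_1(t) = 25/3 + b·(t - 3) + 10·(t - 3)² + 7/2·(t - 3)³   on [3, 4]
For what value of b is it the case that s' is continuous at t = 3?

s_0'(t) = 3 - 10·(t - 1) + 15/2·(t - 1)², so s_0'(3) = 13. On the right, s_1'(3) = b, so b = 13.

13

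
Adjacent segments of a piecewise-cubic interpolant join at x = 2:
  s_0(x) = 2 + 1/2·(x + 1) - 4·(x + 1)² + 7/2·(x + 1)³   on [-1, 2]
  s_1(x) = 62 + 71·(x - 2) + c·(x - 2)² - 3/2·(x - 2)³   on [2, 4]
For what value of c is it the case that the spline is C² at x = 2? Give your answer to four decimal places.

s_0''(x) = -8 + 21·(x + 1), so s_0''(2) = 55. On the right, s_1''(2) = 2c, so c = 55/2.

27.5000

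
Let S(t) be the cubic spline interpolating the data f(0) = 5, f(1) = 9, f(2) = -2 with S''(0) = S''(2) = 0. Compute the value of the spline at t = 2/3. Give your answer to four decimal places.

9.0556

Write m_i for S''(x_i). With h_i = 1, 1 and divided differences Δ_i = 4, -11, the continuity of S' gives the tridiagonal system
  1·m_0 + 4·m_1 + 1·m_2 = 6(Δ_1 - Δ_0) = -90
Natural end conditions: m_0 = m_2 = 0.
Solving: m_0 = 0, m_1 = -45/2, m_2 = 0.
On [0, 1], S(t) = 5 + 31/4·t + 0·t² - 15/4·t³.
With t = 2/3: S(2/3) = 163/18.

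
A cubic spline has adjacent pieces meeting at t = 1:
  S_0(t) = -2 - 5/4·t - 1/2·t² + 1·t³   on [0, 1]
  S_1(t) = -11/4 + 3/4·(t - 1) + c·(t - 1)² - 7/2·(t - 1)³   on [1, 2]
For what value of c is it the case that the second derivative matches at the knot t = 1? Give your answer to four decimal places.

S_0''(t) = -1 + 6·t, so S_0''(1) = 5. On the right, S_1''(1) = 2c, so c = 5/2.

2.5000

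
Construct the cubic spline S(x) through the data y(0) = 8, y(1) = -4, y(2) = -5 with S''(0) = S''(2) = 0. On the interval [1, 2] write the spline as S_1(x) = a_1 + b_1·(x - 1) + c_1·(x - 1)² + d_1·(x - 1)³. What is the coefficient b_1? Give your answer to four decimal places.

Write M_i for S''(x_i). With h_i = 1, 1 and divided differences Δ_i = -12, -1, the continuity of S' gives the tridiagonal system
  1·M_0 + 4·M_1 + 1·M_2 = 6(Δ_1 - Δ_0) = 66
Natural end conditions: M_0 = M_2 = 0.
Hence M_0 = 0, M_1 = 33/2, M_2 = 0.
On [1, 2], with S_1(x) = a_1 + b_1·(x - 1) + c_1·(x - 1)² + d_1·(x - 1)³: c_1 = M_1/2 = 33/4, d_1 = (M_2 - M_1)/(6h_1) = -11/4, b_1 = Δ_1 - h_1(2M_1 + M_2)/6 = -13/2.

-6.5000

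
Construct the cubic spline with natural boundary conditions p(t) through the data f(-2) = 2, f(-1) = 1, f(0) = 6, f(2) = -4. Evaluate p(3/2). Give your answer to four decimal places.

0.3750

With M_i denoting the second derivative at x_i, h_i = 1, 1, 2, and Δ_i = (y_(i+1) − y_i)/h_i = -1, 5, -5:
  1·M_0 + 4·M_1 + 1·M_2 = 6(Δ_1 - Δ_0) = 36
  1·M_1 + 6·M_2 + 2·M_3 = 6(Δ_2 - Δ_1) = -60
Natural end conditions: M_0 = M_3 = 0.
Solving: M_0 = 0, M_1 = 12, M_2 = -12, M_3 = 0.
On [0, 2], p(t) = 6 + 3·t - 6·t² + 1·t³.
With t = 3/2: p(3/2) = 3/8.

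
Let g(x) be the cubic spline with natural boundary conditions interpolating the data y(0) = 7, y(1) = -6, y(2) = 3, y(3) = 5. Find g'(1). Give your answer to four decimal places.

-0.3333

Write σ_i for g''(x_i). With h_i = 1, 1, 1 and divided differences Δ_i = -13, 9, 2, the continuity of g' gives the tridiagonal system
  1·σ_0 + 4·σ_1 + 1·σ_2 = 6(Δ_1 - Δ_0) = 132
  1·σ_1 + 4·σ_2 + 1·σ_3 = 6(Δ_2 - Δ_1) = -42
Natural end conditions: σ_0 = σ_3 = 0.
Solving: σ_0 = 0, σ_1 = 38, σ_2 = -20, σ_3 = 0.
On [1, 2], g'(x) = b_1 + 2c_1·(x - 1) + 3d_1·(x - 1)² with b_1 = Δ_1 - h_1(2σ_1 + σ_2)/6 = -1/3, c_1 = σ_1/2 = 19, d_1 = (σ_2 - σ_1)/(6h_1) = -29/3. So g'(1) = -1/3.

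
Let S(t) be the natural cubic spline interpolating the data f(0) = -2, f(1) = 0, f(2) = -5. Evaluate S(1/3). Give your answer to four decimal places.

-0.8148

Write m_i for S''(x_i). With h_i = 1, 1 and divided differences Δ_i = 2, -5, the continuity of S' gives the tridiagonal system
  1·m_0 + 4·m_1 + 1·m_2 = 6(Δ_1 - Δ_0) = -42
Natural end conditions: m_0 = m_2 = 0.
Forward elimination and back-substitution give m_0 = 0, m_1 = -21/2, m_2 = 0.
On [0, 1], S(t) = -2 + 15/4·t + 0·t² - 7/4·t³.
With t = 1/3: S(1/3) = -22/27.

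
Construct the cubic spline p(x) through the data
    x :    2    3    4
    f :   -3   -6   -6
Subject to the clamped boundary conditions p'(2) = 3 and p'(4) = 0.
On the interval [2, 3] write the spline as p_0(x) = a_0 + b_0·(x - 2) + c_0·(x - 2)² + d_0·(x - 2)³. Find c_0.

Write m_i for p''(x_i). With h_i = 1, 1 and divided differences Δ_i = -3, 0, the continuity of p' gives the tridiagonal system
  1·m_0 + 4·m_1 + 1·m_2 = 6(Δ_1 - Δ_0) = 18
Clamped end conditions give two more equations: 2h_0·m_0 + h_0·m_1 = 6(Δ_0 - p'(2)) = -36 and h_1·m_1 + 2h_1·m_2 = 6(p'(4) - Δ_1) = 0.
Solving: m_0 = -24, m_1 = 12, m_2 = -6.
On [2, 3], with p_0(x) = a_0 + b_0·(x - 2) + c_0·(x - 2)² + d_0·(x - 2)³: c_0 = m_0/2 = -12, d_0 = (m_1 - m_0)/(6h_0) = 6, b_0 = Δ_0 - h_0(2m_0 + m_1)/6 = 3.

-12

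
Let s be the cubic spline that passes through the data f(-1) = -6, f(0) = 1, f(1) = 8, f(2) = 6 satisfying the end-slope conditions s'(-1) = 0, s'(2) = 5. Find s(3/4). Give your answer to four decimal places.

Let σ_i = s''(x_i). Step sizes h_i = 1, 1, 1; slopes of the chords Δ_i = (y_(i+1) - y_i)/h_i = 7, 7, -2.
  1·σ_0 + 4·σ_1 + 1·σ_2 = 6(Δ_1 - Δ_0) = 0
  1·σ_1 + 4·σ_2 + 1·σ_3 = 6(Δ_2 - Δ_1) = -54
Clamped end conditions give two more equations: 2h_0·σ_0 + h_0·σ_1 = 6(Δ_0 - s'(-1)) = 42 and h_2·σ_2 + 2h_2·σ_3 = 6(s'(2) - Δ_2) = 42.
Solving the tridiagonal system: σ_0 = 314/15, σ_1 = 2/15, σ_2 = -322/15, σ_3 = 476/15.
On [0, 1], s(t) = 1 + 158/15·t + 1/15·t² - 18/5·t³.
With t = 3/4: s(3/4) = 1187/160.

7.4188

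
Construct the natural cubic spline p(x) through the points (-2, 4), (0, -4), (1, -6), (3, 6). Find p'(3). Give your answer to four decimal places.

8.6286

With M_i denoting the second derivative at x_i, h_i = 2, 1, 2, and Δ_i = (y_(i+1) − y_i)/h_i = -4, -2, 6:
  2·M_0 + 6·M_1 + 1·M_2 = 6(Δ_1 - Δ_0) = 12
  1·M_1 + 6·M_2 + 2·M_3 = 6(Δ_2 - Δ_1) = 48
Natural end conditions: M_0 = M_3 = 0.
Hence M_0 = 0, M_1 = 24/35, M_2 = 276/35, M_3 = 0.
On [1, 3], p'(x) = b_2 + 2c_2·(x - 1) + 3d_2·(x - 1)² with b_2 = Δ_2 - h_2(2M_2 + M_3)/6 = 26/35, c_2 = M_2/2 = 138/35, d_2 = (M_3 - M_2)/(6h_2) = -23/35. So p'(3) = 302/35.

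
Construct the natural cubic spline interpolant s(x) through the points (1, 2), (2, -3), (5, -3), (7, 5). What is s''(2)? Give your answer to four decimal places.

3.2113

Let σ_i = s''(x_i). Step sizes h_i = 1, 3, 2; slopes of the chords Δ_i = (y_(i+1) - y_i)/h_i = -5, 0, 4.
  1·σ_0 + 8·σ_1 + 3·σ_2 = 6(Δ_1 - Δ_0) = 30
  3·σ_1 + 10·σ_2 + 2·σ_3 = 6(Δ_2 - Δ_1) = 24
Natural end conditions: σ_0 = σ_3 = 0.
Hence σ_0 = 0, σ_1 = 228/71, σ_2 = 102/71, σ_3 = 0.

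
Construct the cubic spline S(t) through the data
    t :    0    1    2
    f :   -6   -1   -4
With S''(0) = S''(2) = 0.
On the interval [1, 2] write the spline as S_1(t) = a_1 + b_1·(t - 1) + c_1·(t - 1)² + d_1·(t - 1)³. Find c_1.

-6

With M_i denoting the second derivative at x_i, h_i = 1, 1, and Δ_i = (y_(i+1) − y_i)/h_i = 5, -3:
  1·M_0 + 4·M_1 + 1·M_2 = 6(Δ_1 - Δ_0) = -48
Natural end conditions: M_0 = M_2 = 0.
Hence M_0 = 0, M_1 = -12, M_2 = 0.
On [1, 2], with S_1(t) = a_1 + b_1·(t - 1) + c_1·(t - 1)² + d_1·(t - 1)³: c_1 = M_1/2 = -6, d_1 = (M_2 - M_1)/(6h_1) = 2, b_1 = Δ_1 - h_1(2M_1 + M_2)/6 = 1.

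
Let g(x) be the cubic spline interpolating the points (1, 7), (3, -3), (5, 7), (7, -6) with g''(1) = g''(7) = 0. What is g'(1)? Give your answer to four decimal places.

-8.4333

With M_i denoting the second derivative at x_i, h_i = 2, 2, 2, and Δ_i = (y_(i+1) − y_i)/h_i = -5, 5, -13/2:
  2·M_0 + 8·M_1 + 2·M_2 = 6(Δ_1 - Δ_0) = 60
  2·M_1 + 8·M_2 + 2·M_3 = 6(Δ_2 - Δ_1) = -69
Natural end conditions: M_0 = M_3 = 0.
Solving: M_0 = 0, M_1 = 103/10, M_2 = -56/5, M_3 = 0.
On [1, 3], g'(x) = b_0 + 2c_0·(x - 1) + 3d_0·(x - 1)² with b_0 = Δ_0 - h_0(2M_0 + M_1)/6 = -253/30, c_0 = M_0/2 = 0, d_0 = (M_1 - M_0)/(6h_0) = 103/120. So g'(1) = -253/30.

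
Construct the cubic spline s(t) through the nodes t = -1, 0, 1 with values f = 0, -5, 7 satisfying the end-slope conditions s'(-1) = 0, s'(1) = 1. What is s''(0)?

Let M_i = s''(x_i). Step sizes h_i = 1, 1; slopes of the chords Δ_i = (y_(i+1) - y_i)/h_i = -5, 12.
  1·M_0 + 4·M_1 + 1·M_2 = 6(Δ_1 - Δ_0) = 102
Clamped end conditions give two more equations: 2h_0·M_0 + h_0·M_1 = 6(Δ_0 - s'(-1)) = -30 and h_1·M_1 + 2h_1·M_2 = 6(s'(1) - Δ_1) = -66.
Hence M_0 = -40, M_1 = 50, M_2 = -58.

50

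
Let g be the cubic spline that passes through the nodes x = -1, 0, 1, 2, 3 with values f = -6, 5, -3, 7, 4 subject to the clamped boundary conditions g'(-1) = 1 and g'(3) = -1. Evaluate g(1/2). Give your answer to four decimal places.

With m_i denoting the second derivative at x_i, h_i = 1, 1, 1, 1, and Δ_i = (y_(i+1) − y_i)/h_i = 11, -8, 10, -3:
  1·m_0 + 4·m_1 + 1·m_2 = 6(Δ_1 - Δ_0) = -114
  1·m_1 + 4·m_2 + 1·m_3 = 6(Δ_2 - Δ_1) = 108
  1·m_2 + 4·m_3 + 1·m_4 = 6(Δ_3 - Δ_2) = -78
Clamped end conditions give two more equations: 2h_0·m_0 + h_0·m_1 = 6(Δ_0 - g'(-1)) = 60 and h_3·m_3 + 2h_3·m_4 = 6(g'(3) - Δ_3) = 12.
Forward elimination and back-substitution give m_0 = 809/14, m_1 = -389/7, m_2 = 101/2, m_3 = -269/7, m_4 = 353/14.
On [0, 1], g(x) = 5 + 59/28·x - 389/14·x² + 495/28·x³.
With x = 1/2: g(1/2) = 295/224.

1.3170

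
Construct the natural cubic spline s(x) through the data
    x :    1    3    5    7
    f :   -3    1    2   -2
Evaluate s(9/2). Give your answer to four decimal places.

Put M_i = s'' at the i-th knot. Here h = (2, 2, 2) and Δ = (2, 1/2, -2), so the interior equations h_(i-1)·M_(i-1) + 2(h_(i-1)+h_i)·M_i + h_i·M_(i+1) = 6(Δ_i − Δ_(i-1)) read
  2·M_0 + 8·M_1 + 2·M_2 = 6(Δ_1 - Δ_0) = -9
  2·M_1 + 8·M_2 + 2·M_3 = 6(Δ_2 - Δ_1) = -15
Natural end conditions: M_0 = M_3 = 0.
Solving: M_0 = 0, M_1 = -7/10, M_2 = -17/10, M_3 = 0.
On [3, 5], s(x) = 1 + 23/15·(x - 3) - 7/20·(x - 3)² - 1/12·(x - 3)³.
With (x - 3) = 3/2: s(9/2) = 357/160.

2.2313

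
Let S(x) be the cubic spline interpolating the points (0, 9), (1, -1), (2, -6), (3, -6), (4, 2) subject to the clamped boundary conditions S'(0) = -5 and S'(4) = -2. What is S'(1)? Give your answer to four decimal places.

Put m_i = S'' at the i-th knot. Here h = (1, 1, 1, 1) and Δ = (-10, -5, 0, 8), so the interior equations h_(i-1)·m_(i-1) + 2(h_(i-1)+h_i)·m_i + h_i·m_(i+1) = 6(Δ_i − Δ_(i-1)) read
  1·m_0 + 4·m_1 + 1·m_2 = 6(Δ_1 - Δ_0) = 30
  1·m_1 + 4·m_2 + 1·m_3 = 6(Δ_2 - Δ_1) = 30
  1·m_2 + 4·m_3 + 1·m_4 = 6(Δ_3 - Δ_2) = 48
Clamped end conditions give two more equations: 2h_0·m_0 + h_0·m_1 = 6(Δ_0 - S'(0)) = -30 and h_3·m_3 + 2h_3·m_4 = 6(S'(4) - Δ_3) = -60.
Forward elimination and back-substitution give m_0 = -303/14, m_1 = 93/7, m_2 = -3/2, m_3 = 159/7, m_4 = -579/14.
On [1, 2], S'(x) = b_1 + 2c_1·(x - 1) + 3d_1·(x - 1)² with b_1 = Δ_1 - h_1(2m_1 + m_2)/6 = -257/28, c_1 = m_1/2 = 93/14, d_1 = (m_2 - m_1)/(6h_1) = -69/28. So S'(1) = -257/28.

-9.1786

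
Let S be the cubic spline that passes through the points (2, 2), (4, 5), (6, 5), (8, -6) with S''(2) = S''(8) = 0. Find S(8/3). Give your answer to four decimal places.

3.0198

With σ_i denoting the second derivative at x_i, h_i = 2, 2, 2, and Δ_i = (y_(i+1) − y_i)/h_i = 3/2, 0, -11/2:
  2·σ_0 + 8·σ_1 + 2·σ_2 = 6(Δ_1 - Δ_0) = -9
  2·σ_1 + 8·σ_2 + 2·σ_3 = 6(Δ_2 - Δ_1) = -33
Natural end conditions: σ_0 = σ_3 = 0.
Hence σ_0 = 0, σ_1 = -1/10, σ_2 = -41/10, σ_3 = 0.
On [2, 4], S(t) = 2 + 23/15·(t - 2) + 0·(t - 2)² - 1/120·(t - 2)³.
With (t - 2) = 2/3: S(8/3) = 1223/405.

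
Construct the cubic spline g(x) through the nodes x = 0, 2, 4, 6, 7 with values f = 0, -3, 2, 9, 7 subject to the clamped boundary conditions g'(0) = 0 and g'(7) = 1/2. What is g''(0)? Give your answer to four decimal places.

-4.0174

With M_i denoting the second derivative at x_i, h_i = 2, 2, 2, 1, and Δ_i = (y_(i+1) − y_i)/h_i = -3/2, 5/2, 7/2, -2:
  2·M_0 + 8·M_1 + 2·M_2 = 6(Δ_1 - Δ_0) = 24
  2·M_1 + 8·M_2 + 2·M_3 = 6(Δ_2 - Δ_1) = 6
  2·M_2 + 6·M_3 + 1·M_4 = 6(Δ_3 - Δ_2) = -33
Clamped end conditions give two more equations: 2h_0·M_0 + h_0·M_1 = 6(Δ_0 - g'(0)) = -9 and h_3·M_3 + 2h_3·M_4 = 6(g'(7) - Δ_3) = 15.
Solving the tridiagonal system: M_0 = -691/172, M_1 = 152/43, M_2 = 323/172, M_3 = -346/43, M_4 = 991/86.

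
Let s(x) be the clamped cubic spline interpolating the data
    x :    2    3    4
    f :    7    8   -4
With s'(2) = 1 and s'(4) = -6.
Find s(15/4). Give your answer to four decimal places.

Let M_i = s''(x_i). Step sizes h_i = 1, 1; slopes of the chords Δ_i = (y_(i+1) - y_i)/h_i = 1, -12.
  1·M_0 + 4·M_1 + 1·M_2 = 6(Δ_1 - Δ_0) = -78
Clamped end conditions give two more equations: 2h_0·M_0 + h_0·M_1 = 6(Δ_0 - s'(2)) = 0 and h_1·M_1 + 2h_1·M_2 = 6(s'(4) - Δ_1) = 36.
Hence M_0 = 16, M_1 = -32, M_2 = 34.
On [3, 4], s(x) = 8 - 7·(x - 3) - 16·(x - 3)² + 11·(x - 3)³.
With (x - 3) = 3/4: s(15/4) = -103/64.

-1.6094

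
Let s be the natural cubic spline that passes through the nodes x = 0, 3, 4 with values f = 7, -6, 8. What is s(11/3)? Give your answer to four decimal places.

2.6543

Let m_i = s''(x_i). Step sizes h_i = 3, 1; slopes of the chords Δ_i = (y_(i+1) - y_i)/h_i = -13/3, 14.
  3·m_0 + 8·m_1 + 1·m_2 = 6(Δ_1 - Δ_0) = 110
Natural end conditions: m_0 = m_2 = 0.
Solving the tridiagonal system: m_0 = 0, m_1 = 55/4, m_2 = 0.
On [3, 4], s(x) = -6 + 113/12·(x - 3) + 55/8·(x - 3)² - 55/24·(x - 3)³.
With (x - 3) = 2/3: s(11/3) = 215/81.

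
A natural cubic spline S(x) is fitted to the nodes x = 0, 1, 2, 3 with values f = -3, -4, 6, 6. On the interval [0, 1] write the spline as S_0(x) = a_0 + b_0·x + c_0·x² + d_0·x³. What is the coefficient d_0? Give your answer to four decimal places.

Write σ_i for S''(x_i). With h_i = 1, 1, 1 and divided differences Δ_i = -1, 10, 0, the continuity of S' gives the tridiagonal system
  1·σ_0 + 4·σ_1 + 1·σ_2 = 6(Δ_1 - Δ_0) = 66
  1·σ_1 + 4·σ_2 + 1·σ_3 = 6(Δ_2 - Δ_1) = -60
Natural end conditions: σ_0 = σ_3 = 0.
Forward elimination and back-substitution give σ_0 = 0, σ_1 = 108/5, σ_2 = -102/5, σ_3 = 0.
On [0, 1], with S_0(x) = a_0 + b_0·x + c_0·x² + d_0·x³: c_0 = σ_0/2 = 0, d_0 = (σ_1 - σ_0)/(6h_0) = 18/5, b_0 = Δ_0 - h_0(2σ_0 + σ_1)/6 = -23/5.

3.6000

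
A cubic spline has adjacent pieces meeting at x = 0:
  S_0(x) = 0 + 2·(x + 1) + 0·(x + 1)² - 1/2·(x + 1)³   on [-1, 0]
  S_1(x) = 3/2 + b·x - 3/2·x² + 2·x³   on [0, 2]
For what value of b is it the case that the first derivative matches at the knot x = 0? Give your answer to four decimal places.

0.5000

S_0'(x) = 2 + 0·(x + 1) - 3/2·(x + 1)², so S_0'(0) = 1/2. On the right, S_1'(0) = b, so b = 1/2.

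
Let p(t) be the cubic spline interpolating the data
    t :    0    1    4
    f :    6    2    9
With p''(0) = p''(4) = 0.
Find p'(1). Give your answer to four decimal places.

-2.4167

Write σ_i for p''(x_i). With h_i = 1, 3 and divided differences Δ_i = -4, 7/3, the continuity of p' gives the tridiagonal system
  1·σ_0 + 8·σ_1 + 3·σ_2 = 6(Δ_1 - Δ_0) = 38
Natural end conditions: σ_0 = σ_2 = 0.
Hence σ_0 = 0, σ_1 = 19/4, σ_2 = 0.
On [1, 4], p'(t) = b_1 + 2c_1·(t - 1) + 3d_1·(t - 1)² with b_1 = Δ_1 - h_1(2σ_1 + σ_2)/6 = -29/12, c_1 = σ_1/2 = 19/8, d_1 = (σ_2 - σ_1)/(6h_1) = -19/72. So p'(1) = -29/12.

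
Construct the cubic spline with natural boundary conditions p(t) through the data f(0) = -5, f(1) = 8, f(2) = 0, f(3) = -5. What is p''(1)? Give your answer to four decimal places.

-34.8000

Put M_i = p'' at the i-th knot. Here h = (1, 1, 1) and Δ = (13, -8, -5), so the interior equations h_(i-1)·M_(i-1) + 2(h_(i-1)+h_i)·M_i + h_i·M_(i+1) = 6(Δ_i − Δ_(i-1)) read
  1·M_0 + 4·M_1 + 1·M_2 = 6(Δ_1 - Δ_0) = -126
  1·M_1 + 4·M_2 + 1·M_3 = 6(Δ_2 - Δ_1) = 18
Natural end conditions: M_0 = M_3 = 0.
Forward elimination and back-substitution give M_0 = 0, M_1 = -174/5, M_2 = 66/5, M_3 = 0.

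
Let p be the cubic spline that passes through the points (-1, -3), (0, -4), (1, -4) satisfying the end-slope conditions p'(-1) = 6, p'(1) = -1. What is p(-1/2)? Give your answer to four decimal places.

Write M_i for p''(x_i). With h_i = 1, 1 and divided differences Δ_i = -1, 0, the continuity of p' gives the tridiagonal system
  1·M_0 + 4·M_1 + 1·M_2 = 6(Δ_1 - Δ_0) = 6
Clamped end conditions give two more equations: 2h_0·M_0 + h_0·M_1 = 6(Δ_0 - p'(-1)) = -42 and h_1·M_1 + 2h_1·M_2 = 6(p'(1) - Δ_1) = -6.
Solving the tridiagonal system: M_0 = -26, M_1 = 10, M_2 = -8.
On [-1, 0], p(x) = -3 + 6·(x + 1) - 13·(x + 1)² + 6·(x + 1)³.
With (x + 1) = 1/2: p(-1/2) = -5/2.

-2.5000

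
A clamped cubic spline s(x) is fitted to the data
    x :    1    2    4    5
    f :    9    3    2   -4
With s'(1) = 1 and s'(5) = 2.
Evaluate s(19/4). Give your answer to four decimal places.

Write M_i for s''(x_i). With h_i = 1, 2, 1 and divided differences Δ_i = -6, -1/2, -6, the continuity of s' gives the tridiagonal system
  1·M_0 + 6·M_1 + 2·M_2 = 6(Δ_1 - Δ_0) = 33
  2·M_1 + 6·M_2 + 1·M_3 = 6(Δ_2 - Δ_1) = -33
Clamped end conditions give two more equations: 2h_0·M_0 + h_0·M_1 = 6(Δ_0 - s'(1)) = -42 and h_2·M_2 + 2h_2·M_3 = 6(s'(5) - Δ_2) = 48.
Hence M_0 = -1009/35, M_1 = 548/35, M_2 = -562/35, M_3 = 1121/35.
On [4, 5], s(x) = 2 - 419/70·(x - 4) - 281/35·(x - 4)² + 561/70·(x - 4)³.
With (x - 4) = 3/4: s(19/4) = -16237/4480.

-3.6243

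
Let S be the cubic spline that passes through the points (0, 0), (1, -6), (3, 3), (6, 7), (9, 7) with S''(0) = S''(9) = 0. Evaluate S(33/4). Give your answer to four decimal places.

6.8453

Let σ_i = S''(x_i). Step sizes h_i = 1, 2, 3, 3; slopes of the chords Δ_i = (y_(i+1) - y_i)/h_i = -6, 9/2, 4/3, 0.
  1·σ_0 + 6·σ_1 + 2·σ_2 = 6(Δ_1 - Δ_0) = 63
  2·σ_1 + 10·σ_2 + 3·σ_3 = 6(Δ_2 - Δ_1) = -19
  3·σ_2 + 12·σ_3 + 3·σ_4 = 6(Δ_3 - Δ_2) = -8
Natural end conditions: σ_0 = σ_4 = 0.
Forward elimination and back-substitution give σ_0 = 0, σ_1 = 2467/206, σ_2 = -456/103, σ_3 = 136/309, σ_4 = 0.
On [6, 9], S(x) = 7 - 136/309·(x - 6) + 68/309·(x - 6)² - 68/2781·(x - 6)³.
With (x - 6) = 9/4: S(33/4) = 11281/1648.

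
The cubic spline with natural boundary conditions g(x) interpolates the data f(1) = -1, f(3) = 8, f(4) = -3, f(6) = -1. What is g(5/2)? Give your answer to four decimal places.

Write m_i for g''(x_i). With h_i = 2, 1, 2 and divided differences Δ_i = 9/2, -11, 1, the continuity of g' gives the tridiagonal system
  2·m_0 + 6·m_1 + 1·m_2 = 6(Δ_1 - Δ_0) = -93
  1·m_1 + 6·m_2 + 2·m_3 = 6(Δ_2 - Δ_1) = 72
Natural end conditions: m_0 = m_3 = 0.
Solving: m_0 = 0, m_1 = -18, m_2 = 15, m_3 = 0.
On [1, 3], g(x) = -1 + 21/2·(x - 1) + 0·(x - 1)² - 3/2·(x - 1)³.
With (x - 1) = 3/2: g(5/2) = 155/16.

9.6875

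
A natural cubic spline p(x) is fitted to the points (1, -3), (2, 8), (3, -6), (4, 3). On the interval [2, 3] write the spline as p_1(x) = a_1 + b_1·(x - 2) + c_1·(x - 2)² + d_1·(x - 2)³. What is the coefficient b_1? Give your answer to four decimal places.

Put σ_i = p'' at the i-th knot. Here h = (1, 1, 1) and Δ = (11, -14, 9), so the interior equations h_(i-1)·σ_(i-1) + 2(h_(i-1)+h_i)·σ_i + h_i·σ_(i+1) = 6(Δ_i − Δ_(i-1)) read
  1·σ_0 + 4·σ_1 + 1·σ_2 = 6(Δ_1 - Δ_0) = -150
  1·σ_1 + 4·σ_2 + 1·σ_3 = 6(Δ_2 - Δ_1) = 138
Natural end conditions: σ_0 = σ_3 = 0.
Solving: σ_0 = 0, σ_1 = -246/5, σ_2 = 234/5, σ_3 = 0.
On [2, 3], with p_1(x) = a_1 + b_1·(x - 2) + c_1·(x - 2)² + d_1·(x - 2)³: c_1 = σ_1/2 = -123/5, d_1 = (σ_2 - σ_1)/(6h_1) = 16, b_1 = Δ_1 - h_1(2σ_1 + σ_2)/6 = -27/5.

-5.4000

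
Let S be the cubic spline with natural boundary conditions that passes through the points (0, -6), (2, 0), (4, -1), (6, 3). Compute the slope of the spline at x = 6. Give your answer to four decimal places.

2.9000

Write m_i for S''(x_i). With h_i = 2, 2, 2 and divided differences Δ_i = 3, -1/2, 2, the continuity of S' gives the tridiagonal system
  2·m_0 + 8·m_1 + 2·m_2 = 6(Δ_1 - Δ_0) = -21
  2·m_1 + 8·m_2 + 2·m_3 = 6(Δ_2 - Δ_1) = 15
Natural end conditions: m_0 = m_3 = 0.
Solving the tridiagonal system: m_0 = 0, m_1 = -33/10, m_2 = 27/10, m_3 = 0.
On [4, 6], S'(x) = b_2 + 2c_2·(x - 4) + 3d_2·(x - 4)² with b_2 = Δ_2 - h_2(2m_2 + m_3)/6 = 1/5, c_2 = m_2/2 = 27/20, d_2 = (m_3 - m_2)/(6h_2) = -9/40. So S'(6) = 29/10.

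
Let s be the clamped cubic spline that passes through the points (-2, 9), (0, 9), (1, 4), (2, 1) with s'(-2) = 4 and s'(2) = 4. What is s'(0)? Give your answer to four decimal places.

Put M_i = s'' at the i-th knot. Here h = (2, 1, 1) and Δ = (0, -5, -3), so the interior equations h_(i-1)·M_(i-1) + 2(h_(i-1)+h_i)·M_i + h_i·M_(i+1) = 6(Δ_i − Δ_(i-1)) read
  2·M_0 + 6·M_1 + 1·M_2 = 6(Δ_1 - Δ_0) = -30
  1·M_1 + 4·M_2 + 1·M_3 = 6(Δ_2 - Δ_1) = 12
Clamped end conditions give two more equations: 2h_0·M_0 + h_0·M_1 = 6(Δ_0 - s'(-2)) = -24 and h_2·M_2 + 2h_2·M_3 = 6(s'(2) - Δ_2) = 42.
Hence M_0 = -48/11, M_1 = -36/11, M_2 = -18/11, M_3 = 240/11.
On [0, 1], s'(x) = b_1 + 2c_1·x + 3d_1·x² with b_1 = Δ_1 - h_1(2M_1 + M_2)/6 = -40/11, c_1 = M_1/2 = -18/11, d_1 = (M_2 - M_1)/(6h_1) = 3/11. So s'(0) = -40/11.

-3.6364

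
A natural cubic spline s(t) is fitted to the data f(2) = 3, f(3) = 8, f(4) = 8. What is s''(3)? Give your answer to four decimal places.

-7.5000

Put σ_i = s'' at the i-th knot. Here h = (1, 1) and Δ = (5, 0), so the interior equations h_(i-1)·σ_(i-1) + 2(h_(i-1)+h_i)·σ_i + h_i·σ_(i+1) = 6(Δ_i − Δ_(i-1)) read
  1·σ_0 + 4·σ_1 + 1·σ_2 = 6(Δ_1 - Δ_0) = -30
Natural end conditions: σ_0 = σ_2 = 0.
Solving: σ_0 = 0, σ_1 = -15/2, σ_2 = 0.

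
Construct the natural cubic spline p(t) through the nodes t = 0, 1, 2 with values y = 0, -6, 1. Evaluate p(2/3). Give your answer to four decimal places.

-5.2037

Write σ_i for p''(x_i). With h_i = 1, 1 and divided differences Δ_i = -6, 7, the continuity of p' gives the tridiagonal system
  1·σ_0 + 4·σ_1 + 1·σ_2 = 6(Δ_1 - Δ_0) = 78
Natural end conditions: σ_0 = σ_2 = 0.
Solving the tridiagonal system: σ_0 = 0, σ_1 = 39/2, σ_2 = 0.
On [0, 1], p(t) = 0 - 37/4·t + 0·t² + 13/4·t³.
With t = 2/3: p(2/3) = -281/54.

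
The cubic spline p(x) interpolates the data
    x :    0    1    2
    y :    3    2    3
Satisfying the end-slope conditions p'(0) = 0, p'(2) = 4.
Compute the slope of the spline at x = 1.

-1

Write σ_i for p''(x_i). With h_i = 1, 1 and divided differences Δ_i = -1, 1, the continuity of p' gives the tridiagonal system
  1·σ_0 + 4·σ_1 + 1·σ_2 = 6(Δ_1 - Δ_0) = 12
Clamped end conditions give two more equations: 2h_0·σ_0 + h_0·σ_1 = 6(Δ_0 - p'(0)) = -6 and h_1·σ_1 + 2h_1·σ_2 = 6(p'(2) - Δ_1) = 18.
Solving: σ_0 = -4, σ_1 = 2, σ_2 = 8.
On [1, 2], p'(x) = b_1 + 2c_1·(x - 1) + 3d_1·(x - 1)² with b_1 = Δ_1 - h_1(2σ_1 + σ_2)/6 = -1, c_1 = σ_1/2 = 1, d_1 = (σ_2 - σ_1)/(6h_1) = 1. So p'(1) = -1.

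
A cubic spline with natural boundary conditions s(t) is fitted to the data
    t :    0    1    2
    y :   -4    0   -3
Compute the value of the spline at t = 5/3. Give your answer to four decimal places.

-1.4815

Put σ_i = s'' at the i-th knot. Here h = (1, 1) and Δ = (4, -3), so the interior equations h_(i-1)·σ_(i-1) + 2(h_(i-1)+h_i)·σ_i + h_i·σ_(i+1) = 6(Δ_i − Δ_(i-1)) read
  1·σ_0 + 4·σ_1 + 1·σ_2 = 6(Δ_1 - Δ_0) = -42
Natural end conditions: σ_0 = σ_2 = 0.
Forward elimination and back-substitution give σ_0 = 0, σ_1 = -21/2, σ_2 = 0.
On [1, 2], s(t) = 0 + 1/2·(t - 1) - 21/4·(t - 1)² + 7/4·(t - 1)³.
With (t - 1) = 2/3: s(5/3) = -40/27.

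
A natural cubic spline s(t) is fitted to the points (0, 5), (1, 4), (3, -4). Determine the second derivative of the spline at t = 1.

-3

Let m_i = s''(x_i). Step sizes h_i = 1, 2; slopes of the chords Δ_i = (y_(i+1) - y_i)/h_i = -1, -4.
  1·m_0 + 6·m_1 + 2·m_2 = 6(Δ_1 - Δ_0) = -18
Natural end conditions: m_0 = m_2 = 0.
Forward elimination and back-substitution give m_0 = 0, m_1 = -3, m_2 = 0.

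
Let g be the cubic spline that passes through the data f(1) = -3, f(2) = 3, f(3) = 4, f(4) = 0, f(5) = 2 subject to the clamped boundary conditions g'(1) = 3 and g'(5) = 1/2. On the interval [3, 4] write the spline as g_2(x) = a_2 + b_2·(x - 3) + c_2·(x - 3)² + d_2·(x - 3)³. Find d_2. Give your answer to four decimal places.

With σ_i denoting the second derivative at x_i, h_i = 1, 1, 1, 1, and Δ_i = (y_(i+1) − y_i)/h_i = 6, 1, -4, 2:
  1·σ_0 + 4·σ_1 + 1·σ_2 = 6(Δ_1 - Δ_0) = -30
  1·σ_1 + 4·σ_2 + 1·σ_3 = 6(Δ_2 - Δ_1) = -30
  1·σ_2 + 4·σ_3 + 1·σ_4 = 6(Δ_3 - Δ_2) = 36
Clamped end conditions give two more equations: 2h_0·σ_0 + h_0·σ_1 = 6(Δ_0 - g'(1)) = 18 and h_3·σ_3 + 2h_3·σ_4 = 6(g'(5) - Δ_3) = -9.
Hence σ_0 = 745/56, σ_1 = -241/28, σ_2 = -71/8, σ_3 = 395/28, σ_4 = -647/56.
On [3, 4], with g_2(x) = a_2 + b_2·(x - 3) + c_2·(x - 3)² + d_2·(x - 3)³: c_2 = σ_2/2 = -71/16, d_2 = (σ_3 - σ_2)/(6h_2) = 429/112, b_2 = Δ_2 - h_2(2σ_2 + σ_3)/6 = -95/28.

3.8304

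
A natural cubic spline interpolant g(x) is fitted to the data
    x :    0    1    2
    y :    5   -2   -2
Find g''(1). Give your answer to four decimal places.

10.5000

Write m_i for g''(x_i). With h_i = 1, 1 and divided differences Δ_i = -7, 0, the continuity of g' gives the tridiagonal system
  1·m_0 + 4·m_1 + 1·m_2 = 6(Δ_1 - Δ_0) = 42
Natural end conditions: m_0 = m_2 = 0.
Solving the tridiagonal system: m_0 = 0, m_1 = 21/2, m_2 = 0.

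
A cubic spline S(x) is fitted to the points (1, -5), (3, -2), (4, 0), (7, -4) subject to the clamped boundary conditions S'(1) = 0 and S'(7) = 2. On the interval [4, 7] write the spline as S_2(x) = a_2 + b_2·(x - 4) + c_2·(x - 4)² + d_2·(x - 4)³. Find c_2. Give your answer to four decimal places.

With M_i denoting the second derivative at x_i, h_i = 2, 1, 3, and Δ_i = (y_(i+1) − y_i)/h_i = 3/2, 2, -4/3:
  2·M_0 + 6·M_1 + 1·M_2 = 6(Δ_1 - Δ_0) = 3
  1·M_1 + 8·M_2 + 3·M_3 = 6(Δ_2 - Δ_1) = -20
Clamped end conditions give two more equations: 2h_0·M_0 + h_0·M_1 = 6(Δ_0 - S'(1)) = 9 and h_2·M_2 + 2h_2·M_3 = 6(S'(7) - Δ_2) = 20.
Solving: M_0 = 27/14, M_1 = 9/14, M_2 = -33/7, M_3 = 239/42.
On [4, 7], with S_2(x) = a_2 + b_2·(x - 4) + c_2·(x - 4)² + d_2·(x - 4)³: c_2 = M_2/2 = -33/14, d_2 = (M_3 - M_2)/(6h_2) = 437/756, b_2 = Δ_2 - h_2(2M_2 + M_3)/6 = 15/28.

-2.3571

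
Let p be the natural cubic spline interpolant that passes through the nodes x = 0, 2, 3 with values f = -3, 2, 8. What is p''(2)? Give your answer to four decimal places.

Put M_i = p'' at the i-th knot. Here h = (2, 1) and Δ = (5/2, 6), so the interior equations h_(i-1)·M_(i-1) + 2(h_(i-1)+h_i)·M_i + h_i·M_(i+1) = 6(Δ_i − Δ_(i-1)) read
  2·M_0 + 6·M_1 + 1·M_2 = 6(Δ_1 - Δ_0) = 21
Natural end conditions: M_0 = M_2 = 0.
Solving: M_0 = 0, M_1 = 7/2, M_2 = 0.

3.5000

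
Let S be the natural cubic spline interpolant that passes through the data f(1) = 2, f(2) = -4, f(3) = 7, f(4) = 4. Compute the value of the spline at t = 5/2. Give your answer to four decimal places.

Write σ_i for S''(x_i). With h_i = 1, 1, 1 and divided differences Δ_i = -6, 11, -3, the continuity of S' gives the tridiagonal system
  1·σ_0 + 4·σ_1 + 1·σ_2 = 6(Δ_1 - Δ_0) = 102
  1·σ_1 + 4·σ_2 + 1·σ_3 = 6(Δ_2 - Δ_1) = -84
Natural end conditions: σ_0 = σ_3 = 0.
Solving the tridiagonal system: σ_0 = 0, σ_1 = 164/5, σ_2 = -146/5, σ_3 = 0.
On [2, 3], S(t) = -4 + 74/15·(t - 2) + 82/5·(t - 2)² - 31/3·(t - 2)³.
With (t - 2) = 1/2: S(5/2) = 51/40.

1.2750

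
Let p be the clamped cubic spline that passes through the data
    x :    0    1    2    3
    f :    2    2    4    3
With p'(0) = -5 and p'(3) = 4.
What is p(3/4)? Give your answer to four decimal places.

1.3438

Let M_i = p''(x_i). Step sizes h_i = 1, 1, 1; slopes of the chords Δ_i = (y_(i+1) - y_i)/h_i = 0, 2, -1.
  1·M_0 + 4·M_1 + 1·M_2 = 6(Δ_1 - Δ_0) = 12
  1·M_1 + 4·M_2 + 1·M_3 = 6(Δ_2 - Δ_1) = -18
Clamped end conditions give two more equations: 2h_0·M_0 + h_0·M_1 = 6(Δ_0 - p'(0)) = 30 and h_2·M_2 + 2h_2·M_3 = 6(p'(3) - Δ_2) = 30.
Solving: M_0 = 14, M_1 = 2, M_2 = -10, M_3 = 20.
On [0, 1], p(x) = 2 - 5·x + 7·x² - 2·x³.
With x = 3/4: p(3/4) = 43/32.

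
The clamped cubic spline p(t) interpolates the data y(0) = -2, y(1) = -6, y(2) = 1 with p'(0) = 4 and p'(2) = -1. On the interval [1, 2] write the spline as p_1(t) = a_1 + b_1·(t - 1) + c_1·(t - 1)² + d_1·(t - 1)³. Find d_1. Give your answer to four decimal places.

-13.5000

With σ_i denoting the second derivative at x_i, h_i = 1, 1, and Δ_i = (y_(i+1) − y_i)/h_i = -4, 7:
  1·σ_0 + 4·σ_1 + 1·σ_2 = 6(Δ_1 - Δ_0) = 66
Clamped end conditions give two more equations: 2h_0·σ_0 + h_0·σ_1 = 6(Δ_0 - p'(0)) = -48 and h_1·σ_1 + 2h_1·σ_2 = 6(p'(2) - Δ_1) = -48.
Solving the tridiagonal system: σ_0 = -43, σ_1 = 38, σ_2 = -43.
On [1, 2], with p_1(t) = a_1 + b_1·(t - 1) + c_1·(t - 1)² + d_1·(t - 1)³: c_1 = σ_1/2 = 19, d_1 = (σ_2 - σ_1)/(6h_1) = -27/2, b_1 = Δ_1 - h_1(2σ_1 + σ_2)/6 = 3/2.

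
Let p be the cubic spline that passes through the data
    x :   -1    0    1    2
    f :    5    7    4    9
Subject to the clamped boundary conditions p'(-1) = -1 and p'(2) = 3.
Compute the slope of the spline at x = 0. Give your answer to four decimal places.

-0.7333

Let σ_i = p''(x_i). Step sizes h_i = 1, 1, 1; slopes of the chords Δ_i = (y_(i+1) - y_i)/h_i = 2, -3, 5.
  1·σ_0 + 4·σ_1 + 1·σ_2 = 6(Δ_1 - Δ_0) = -30
  1·σ_1 + 4·σ_2 + 1·σ_3 = 6(Δ_2 - Δ_1) = 48
Clamped end conditions give two more equations: 2h_0·σ_0 + h_0·σ_1 = 6(Δ_0 - p'(-1)) = 18 and h_2·σ_2 + 2h_2·σ_3 = 6(p'(2) - Δ_2) = -12.
Solving the tridiagonal system: σ_0 = 262/15, σ_1 = -254/15, σ_2 = 304/15, σ_3 = -242/15.
On [0, 1], p'(x) = b_1 + 2c_1·x + 3d_1·x² with b_1 = Δ_1 - h_1(2σ_1 + σ_2)/6 = -11/15, c_1 = σ_1/2 = -127/15, d_1 = (σ_2 - σ_1)/(6h_1) = 31/5. So p'(0) = -11/15.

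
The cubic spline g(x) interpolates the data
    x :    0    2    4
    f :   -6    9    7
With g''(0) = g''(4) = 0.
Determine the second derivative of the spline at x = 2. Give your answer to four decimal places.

Put σ_i = g'' at the i-th knot. Here h = (2, 2) and Δ = (15/2, -1), so the interior equations h_(i-1)·σ_(i-1) + 2(h_(i-1)+h_i)·σ_i + h_i·σ_(i+1) = 6(Δ_i − Δ_(i-1)) read
  2·σ_0 + 8·σ_1 + 2·σ_2 = 6(Δ_1 - Δ_0) = -51
Natural end conditions: σ_0 = σ_2 = 0.
Hence σ_0 = 0, σ_1 = -51/8, σ_2 = 0.

-6.3750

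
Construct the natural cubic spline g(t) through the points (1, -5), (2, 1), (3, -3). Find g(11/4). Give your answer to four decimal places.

-1.4141

With m_i denoting the second derivative at x_i, h_i = 1, 1, and Δ_i = (y_(i+1) − y_i)/h_i = 6, -4:
  1·m_0 + 4·m_1 + 1·m_2 = 6(Δ_1 - Δ_0) = -60
Natural end conditions: m_0 = m_2 = 0.
Solving the tridiagonal system: m_0 = 0, m_1 = -15, m_2 = 0.
On [2, 3], g(t) = 1 + 1·(t - 2) - 15/2·(t - 2)² + 5/2·(t - 2)³.
With (t - 2) = 3/4: g(11/4) = -181/128.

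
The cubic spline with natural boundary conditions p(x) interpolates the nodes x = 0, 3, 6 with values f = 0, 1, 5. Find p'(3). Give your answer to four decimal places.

0.8333

Let M_i = p''(x_i). Step sizes h_i = 3, 3; slopes of the chords Δ_i = (y_(i+1) - y_i)/h_i = 1/3, 4/3.
  3·M_0 + 12·M_1 + 3·M_2 = 6(Δ_1 - Δ_0) = 6
Natural end conditions: M_0 = M_2 = 0.
Forward elimination and back-substitution give M_0 = 0, M_1 = 1/2, M_2 = 0.
On [3, 6], p'(x) = b_1 + 2c_1·(x - 3) + 3d_1·(x - 3)² with b_1 = Δ_1 - h_1(2M_1 + M_2)/6 = 5/6, c_1 = M_1/2 = 1/4, d_1 = (M_2 - M_1)/(6h_1) = -1/36. So p'(3) = 5/6.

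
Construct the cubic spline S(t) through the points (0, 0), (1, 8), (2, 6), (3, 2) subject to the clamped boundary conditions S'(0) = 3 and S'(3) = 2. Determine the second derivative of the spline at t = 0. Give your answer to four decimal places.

25.3333

With m_i denoting the second derivative at x_i, h_i = 1, 1, 1, and Δ_i = (y_(i+1) − y_i)/h_i = 8, -2, -4:
  1·m_0 + 4·m_1 + 1·m_2 = 6(Δ_1 - Δ_0) = -60
  1·m_1 + 4·m_2 + 1·m_3 = 6(Δ_2 - Δ_1) = -12
Clamped end conditions give two more equations: 2h_0·m_0 + h_0·m_1 = 6(Δ_0 - S'(0)) = 30 and h_2·m_2 + 2h_2·m_3 = 6(S'(3) - Δ_2) = 36.
Forward elimination and back-substitution give m_0 = 76/3, m_1 = -62/3, m_2 = -8/3, m_3 = 58/3.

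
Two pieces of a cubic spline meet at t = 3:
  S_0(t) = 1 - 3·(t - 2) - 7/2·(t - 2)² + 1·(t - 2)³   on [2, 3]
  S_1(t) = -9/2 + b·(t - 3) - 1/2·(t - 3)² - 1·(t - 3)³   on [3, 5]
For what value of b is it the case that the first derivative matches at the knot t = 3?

S_0'(t) = -3 - 7·(t - 2) + 3·(t - 2)², so S_0'(3) = -7. On the right, S_1'(3) = b, so b = -7.

-7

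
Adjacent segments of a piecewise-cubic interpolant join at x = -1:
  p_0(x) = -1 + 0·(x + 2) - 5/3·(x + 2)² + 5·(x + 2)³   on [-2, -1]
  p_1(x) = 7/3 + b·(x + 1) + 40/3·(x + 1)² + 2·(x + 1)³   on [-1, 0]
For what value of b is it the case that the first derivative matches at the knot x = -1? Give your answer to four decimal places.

p_0'(x) = 0 - 10/3·(x + 2) + 15·(x + 2)², so p_0'(-1) = 35/3. On the right, p_1'(-1) = b, so b = 35/3.

11.6667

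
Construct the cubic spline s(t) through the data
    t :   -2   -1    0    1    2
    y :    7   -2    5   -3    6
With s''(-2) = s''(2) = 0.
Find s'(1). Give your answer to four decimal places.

Let M_i = s''(x_i). Step sizes h_i = 1, 1, 1, 1; slopes of the chords Δ_i = (y_(i+1) - y_i)/h_i = -9, 7, -8, 9.
  1·M_0 + 4·M_1 + 1·M_2 = 6(Δ_1 - Δ_0) = 96
  1·M_1 + 4·M_2 + 1·M_3 = 6(Δ_2 - Δ_1) = -90
  1·M_2 + 4·M_3 + 1·M_4 = 6(Δ_3 - Δ_2) = 102
Natural end conditions: M_0 = M_4 = 0.
Forward elimination and back-substitution give M_0 = 0, M_1 = 951/28, M_2 = -279/7, M_3 = 993/28, M_4 = 0.
On [1, 2], s'(t) = b_3 + 2c_3·(t - 1) + 3d_3·(t - 1)² with b_3 = Δ_3 - h_3(2M_3 + M_4)/6 = -79/28, c_3 = M_3/2 = 993/56, d_3 = (M_4 - M_3)/(6h_3) = -331/56. So s'(1) = -79/28.

-2.8214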